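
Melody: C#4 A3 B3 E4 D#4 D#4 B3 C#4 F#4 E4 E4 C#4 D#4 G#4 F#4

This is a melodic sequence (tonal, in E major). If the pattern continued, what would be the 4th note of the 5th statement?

B4

Grouping in 5s, the 4th note of each cell is E4, F#4, G#4.
Extending up a 2nd: A4 → B4.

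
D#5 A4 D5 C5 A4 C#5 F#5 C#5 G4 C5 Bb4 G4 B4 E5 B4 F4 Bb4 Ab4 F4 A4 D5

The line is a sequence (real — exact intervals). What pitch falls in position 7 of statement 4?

C5

The unit is 7 notes. Position-7 pitches of the 3 shown cells: F#5, E5, D5.
From D5, down a 2nd gives C5.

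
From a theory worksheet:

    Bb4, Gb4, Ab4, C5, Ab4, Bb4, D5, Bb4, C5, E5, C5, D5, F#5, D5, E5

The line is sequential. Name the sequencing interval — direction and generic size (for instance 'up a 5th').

Unit = 3 notes; the statements start on Bb4, C5, D5, E5, F#5, moving up a 2nd each time.
Bb4 to C5 is up a 2nd.

up a 2nd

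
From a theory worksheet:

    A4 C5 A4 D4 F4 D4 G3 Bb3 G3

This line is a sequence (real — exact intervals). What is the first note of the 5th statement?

F2

The 3-note cells begin on A4, D4, G3 — each down a 5th from the last.
Extending the heads down a 5th: C3 → F2.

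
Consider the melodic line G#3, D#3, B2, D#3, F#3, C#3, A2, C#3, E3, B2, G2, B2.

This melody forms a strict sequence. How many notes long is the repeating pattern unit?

Try groups of 4 (3 cells in 12 notes):
G#3 D#3 B2 D#3 | F#3 C#3 A2 C#3 | E3 B2 G2 B2
Every group is a transposition down a 2nd of the one before; no shorter unit works.

4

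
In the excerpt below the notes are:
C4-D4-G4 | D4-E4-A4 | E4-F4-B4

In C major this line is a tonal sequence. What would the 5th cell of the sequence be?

Taking 3-note groups, the heads are C4, D4, E4: the pattern moves up a 2nd.
Continuing the starts: F4 → G4.
From G4 the diatonic shape gives G4 A4 D5.

G4 A4 D5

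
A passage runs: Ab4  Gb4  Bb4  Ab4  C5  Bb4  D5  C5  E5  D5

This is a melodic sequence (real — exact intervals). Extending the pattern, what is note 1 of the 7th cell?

The unit is 2 notes. Position-1 pitches of the 5 shown cells: Ab4, Bb4, C5, D5, E5.
Carrying that up a 2nd forward: F#5 → G#5.

G#5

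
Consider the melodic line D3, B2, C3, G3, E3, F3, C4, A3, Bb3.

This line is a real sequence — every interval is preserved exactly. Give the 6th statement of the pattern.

The 3-note cells begin on D3, G3, C4 — each up a 4th from the last.
Extending up a 4th: F4 → Bb4 → Eb5.
From Eb5 the exact shape gives Eb5 C5 Db5.

Eb5 C5 Db5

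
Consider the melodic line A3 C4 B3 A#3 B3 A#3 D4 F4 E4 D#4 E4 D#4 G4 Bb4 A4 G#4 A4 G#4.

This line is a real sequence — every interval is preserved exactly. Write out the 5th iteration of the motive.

F5 Ab5 G5 F#5 G5 F#5

Taking 6-note groups, the heads are A3, D4, G4: the pattern moves up a 4th.
Extending up a 4th: C5 → F5.
Statement 5 starts on F5 and keeps the same exact contour: F5 Ab5 G5 F#5 G5 F#5.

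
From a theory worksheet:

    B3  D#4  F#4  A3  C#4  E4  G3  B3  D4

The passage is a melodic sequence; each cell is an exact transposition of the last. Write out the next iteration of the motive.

With a 3-note motive the entries are B3, A3, G3, each down a 2nd from the previous.
So cell 4 is F3 A3 C4.

F3 A3 C4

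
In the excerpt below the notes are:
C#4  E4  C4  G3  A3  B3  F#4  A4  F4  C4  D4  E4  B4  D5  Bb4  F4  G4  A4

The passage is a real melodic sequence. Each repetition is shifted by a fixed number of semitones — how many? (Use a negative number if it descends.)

Taking 6-note groups, the heads are C#4, F#4, B4: the pattern moves up a 4th.
C#4 to F#4 spans +5 semitones.

5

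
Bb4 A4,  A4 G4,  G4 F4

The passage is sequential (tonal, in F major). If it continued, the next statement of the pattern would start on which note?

F4

Taking 2-note groups, the heads are Bb4, A4, G4: the pattern moves down a 2nd.
The next head, down a 2nd from G4, is F4.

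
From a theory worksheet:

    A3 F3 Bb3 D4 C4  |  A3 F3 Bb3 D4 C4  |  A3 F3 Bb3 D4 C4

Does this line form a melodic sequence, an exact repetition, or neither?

repetition

Each 5-note cell is identical (A3 F3 Bb3 D4 C4), restated at the same pitch.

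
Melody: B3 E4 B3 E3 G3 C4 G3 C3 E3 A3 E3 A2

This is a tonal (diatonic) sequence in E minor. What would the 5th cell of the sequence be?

With a 4-note motive the entries are B3, G3, E3, each down a 3rd from the previous.
Extending down a 3rd: C3 → A2.
So cell 5 is A2 D3 A2 D2.

A2 D3 A2 D2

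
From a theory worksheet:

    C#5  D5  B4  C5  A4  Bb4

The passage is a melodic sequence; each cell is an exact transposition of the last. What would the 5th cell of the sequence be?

Unit = 2 notes; the statements start on C#5, B4, A4, moving down a 2nd each time.
Continuing the starts: G4 → F4.
So cell 5 is F4 Gb4.

F4 Gb4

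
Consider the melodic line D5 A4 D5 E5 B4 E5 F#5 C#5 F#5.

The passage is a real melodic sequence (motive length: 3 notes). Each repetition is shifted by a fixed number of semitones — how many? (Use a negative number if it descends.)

2

With a 3-note motive the entries are D5, E5, F#5, each up a 2nd from the previous.
D5 to E5 spans +2 semitones.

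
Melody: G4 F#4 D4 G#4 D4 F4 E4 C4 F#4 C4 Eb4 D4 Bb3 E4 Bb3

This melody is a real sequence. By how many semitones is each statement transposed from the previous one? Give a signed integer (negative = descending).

Taking 5-note groups, the heads are G4, F4, Eb4: the pattern moves down a 2nd.
Counting half-steps from G4 to F4: -2.

-2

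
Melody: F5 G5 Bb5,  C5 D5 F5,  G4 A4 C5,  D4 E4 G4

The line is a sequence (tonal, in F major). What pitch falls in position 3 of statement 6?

A3

The unit is 3 notes. Position-3 pitches of the 4 shown cells: Bb5, F5, C5, G4.
Each moves down a 4th. Continuing: D4 → A3.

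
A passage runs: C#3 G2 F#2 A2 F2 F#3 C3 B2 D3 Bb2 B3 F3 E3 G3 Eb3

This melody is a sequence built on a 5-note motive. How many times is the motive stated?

3

15 notes in groups of 5 gives 15/5 = 3 statements.
Starts: C#3, F#3, B3 — each up a 4th.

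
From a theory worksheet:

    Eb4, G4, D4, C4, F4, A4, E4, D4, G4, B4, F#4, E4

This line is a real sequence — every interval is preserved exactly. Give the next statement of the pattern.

A4 C#5 G#4 F#4

With a 4-note motive the entries are Eb4, F4, G4, each up a 2nd from the previous.
Statement 4 starts on A4 and keeps the same exact contour: A4 C#5 G#4 F#4.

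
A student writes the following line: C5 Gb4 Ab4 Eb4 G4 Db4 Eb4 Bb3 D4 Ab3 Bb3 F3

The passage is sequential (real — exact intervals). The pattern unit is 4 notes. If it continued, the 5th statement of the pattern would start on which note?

Unit = 4 notes; the statements start on C5, G4, D4, moving down a 4th each time.
Extending the heads down a 4th: A3 → E3.

E3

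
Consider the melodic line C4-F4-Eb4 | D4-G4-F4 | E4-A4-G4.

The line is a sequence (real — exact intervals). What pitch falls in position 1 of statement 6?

A#4

With 3-note cells, note 1 of each statement runs C4, D4, E4.
Each moves up a 2nd. Continuing: F#4 → G#4 → A#4.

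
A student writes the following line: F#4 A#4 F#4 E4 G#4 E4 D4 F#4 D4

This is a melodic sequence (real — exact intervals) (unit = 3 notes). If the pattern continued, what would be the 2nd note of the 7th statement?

Bb3

Grouping in 3s, the 2nd note of each cell is A#4, G#4, F#4.
Extending down a 2nd: E4 → D4 → C4 → Bb3.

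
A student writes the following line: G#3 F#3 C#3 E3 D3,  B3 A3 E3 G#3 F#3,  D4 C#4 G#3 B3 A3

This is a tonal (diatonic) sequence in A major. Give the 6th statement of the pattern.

C#5 B4 F#4 A4 G#4

Unit = 5 notes; the statements start on G#3, B3, D4, moving up a 3rd each time.
Carrying on: F#4 → A4 → C#5.
So cell 6 is C#5 B4 F#4 A4 G#4.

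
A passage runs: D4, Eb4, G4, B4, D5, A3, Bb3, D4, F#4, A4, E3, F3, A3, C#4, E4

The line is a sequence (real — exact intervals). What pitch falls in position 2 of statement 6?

D2

The unit is 5 notes. Position-2 pitches of the 3 shown cells: Eb4, Bb3, F3.
Carrying that down a 4th forward: C3 → G2 → D2.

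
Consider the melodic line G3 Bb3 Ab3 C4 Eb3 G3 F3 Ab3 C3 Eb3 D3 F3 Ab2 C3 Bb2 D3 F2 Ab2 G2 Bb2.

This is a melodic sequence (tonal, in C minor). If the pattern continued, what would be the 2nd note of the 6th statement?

The unit is 4 notes. Position-2 pitches of the 5 shown cells: Bb3, G3, Eb3, C3, Ab2.
Each moves down a 3rd; the next is F2.

F2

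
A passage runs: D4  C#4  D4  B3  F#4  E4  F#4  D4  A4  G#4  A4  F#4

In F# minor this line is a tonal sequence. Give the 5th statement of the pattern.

E5 D5 E5 C#5

With a 4-note motive the entries are D4, F#4, A4, each up a 3rd from the previous.
Extending up a 3rd: C#5 → E5.
From E5 the diatonic shape gives E5 D5 E5 C#5.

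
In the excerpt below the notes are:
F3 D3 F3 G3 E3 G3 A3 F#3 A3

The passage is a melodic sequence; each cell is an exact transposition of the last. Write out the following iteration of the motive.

Unit = 3 notes; the statements start on F3, G3, A3, moving up a 2nd each time.
From B3 the exact shape gives B3 G#3 B3.

B3 G#3 B3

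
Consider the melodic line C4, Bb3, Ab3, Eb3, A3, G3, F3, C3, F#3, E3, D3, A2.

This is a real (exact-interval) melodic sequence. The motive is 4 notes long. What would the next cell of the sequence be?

Unit = 4 notes; the statements start on C4, A3, F#3, moving down a 3rd each time.
From D#3 the exact shape gives D#3 C#3 B2 F#2.

D#3 C#3 B2 F#2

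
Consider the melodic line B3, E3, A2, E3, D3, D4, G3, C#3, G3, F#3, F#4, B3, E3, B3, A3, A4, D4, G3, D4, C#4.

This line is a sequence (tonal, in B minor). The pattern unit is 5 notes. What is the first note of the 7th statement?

Taking 5-note groups, the heads are B3, D4, F#4, A4: the pattern moves up a 3rd.
Continuing: C#5 → E5 → G5. Statement 7 starts on G5.

G5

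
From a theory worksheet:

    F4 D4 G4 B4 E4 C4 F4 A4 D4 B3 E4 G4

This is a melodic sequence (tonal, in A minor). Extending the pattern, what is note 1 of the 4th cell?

C4

The unit is 4 notes. Position-1 pitches of the 3 shown cells: F4, E4, D4.
From D4, down a 2nd gives C4.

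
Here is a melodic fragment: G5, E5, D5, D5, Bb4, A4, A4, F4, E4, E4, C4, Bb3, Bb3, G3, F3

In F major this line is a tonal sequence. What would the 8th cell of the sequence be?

Taking 3-note groups, the heads are G5, D5, A4, E4, Bb3: the pattern moves down a 4th.
Carrying on: F3 → C3 → G2.
So cell 8 is G2 E2 D2.

G2 E2 D2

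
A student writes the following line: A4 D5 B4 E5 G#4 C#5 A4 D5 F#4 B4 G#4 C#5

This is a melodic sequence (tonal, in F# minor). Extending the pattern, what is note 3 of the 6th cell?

D4

The unit is 4 notes. Position-3 pitches of the 3 shown cells: B4, A4, G#4.
Each moves down a 2nd. Continuing: F#4 → E4 → D4.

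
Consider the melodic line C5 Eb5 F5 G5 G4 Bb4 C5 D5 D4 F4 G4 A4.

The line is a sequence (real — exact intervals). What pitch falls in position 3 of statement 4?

The unit is 4 notes. Position-3 pitches of the 3 shown cells: F5, C5, G4.
From G4, down a 4th gives D4.

D4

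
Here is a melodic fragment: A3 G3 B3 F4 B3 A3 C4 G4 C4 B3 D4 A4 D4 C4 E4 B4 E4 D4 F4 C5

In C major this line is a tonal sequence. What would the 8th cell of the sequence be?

Taking 4-note groups, the heads are A3, B3, C4, D4, E4: the pattern moves up a 2nd.
Carrying on: F4 → G4 → A4.
From A4 the diatonic shape gives A4 G4 B4 F5.

A4 G4 B4 F5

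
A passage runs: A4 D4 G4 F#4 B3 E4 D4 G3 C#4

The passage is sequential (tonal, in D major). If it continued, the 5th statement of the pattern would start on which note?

G3

The 3-note cells begin on A4, F#4, D4 — each down a 3rd from the last.
Continuing: B3 → G3. Statement 5 starts on G3.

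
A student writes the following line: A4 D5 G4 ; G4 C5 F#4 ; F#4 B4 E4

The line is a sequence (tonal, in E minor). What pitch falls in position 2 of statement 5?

The unit is 3 notes. Position-2 pitches of the 3 shown cells: D5, C5, B4.
Each moves down a 2nd. Continuing: A4 → G4.

G4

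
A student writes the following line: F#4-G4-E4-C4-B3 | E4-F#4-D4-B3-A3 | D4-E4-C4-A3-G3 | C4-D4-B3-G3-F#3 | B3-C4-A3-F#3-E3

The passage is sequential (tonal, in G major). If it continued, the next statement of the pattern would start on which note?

A3

Taking 5-note groups, the heads are F#4, E4, D4, C4, B3: the pattern moves down a 2nd.
One more step down a 2nd gives A3.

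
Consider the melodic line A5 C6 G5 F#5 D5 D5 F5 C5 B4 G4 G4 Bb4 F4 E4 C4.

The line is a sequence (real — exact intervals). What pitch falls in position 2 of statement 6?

Db3

Grouping in 5s, the 2nd note of each cell is C6, F5, Bb4.
Each moves down a 5th. Continuing: Eb4 → Ab3 → Db3.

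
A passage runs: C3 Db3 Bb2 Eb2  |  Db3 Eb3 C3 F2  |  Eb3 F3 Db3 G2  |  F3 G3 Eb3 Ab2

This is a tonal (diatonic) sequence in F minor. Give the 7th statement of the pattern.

Bb3 C4 Ab3 Db3

With a 4-note motive the entries are C3, Db3, Eb3, F3, each up a 2nd from the previous.
Continuing the starts: G3 → Ab3 → Bb3.
Statement 7 starts on Bb3 and keeps the same diatonic contour: Bb3 C4 Ab3 Db3.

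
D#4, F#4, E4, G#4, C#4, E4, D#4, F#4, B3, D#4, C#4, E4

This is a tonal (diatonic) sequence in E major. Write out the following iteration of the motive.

A3 C#4 B3 D#4

With a 4-note motive the entries are D#4, C#4, B3, each down a 2nd from the previous.
From A3 the diatonic shape gives A3 C#4 B3 D#4.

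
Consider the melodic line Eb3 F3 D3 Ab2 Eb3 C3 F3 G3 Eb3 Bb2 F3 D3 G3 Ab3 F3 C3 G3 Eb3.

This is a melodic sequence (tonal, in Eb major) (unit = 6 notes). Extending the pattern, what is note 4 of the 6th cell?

The unit is 6 notes. Position-4 pitches of the 3 shown cells: Ab2, Bb2, C3.
Each moves up a 2nd. Continuing: D3 → Eb3 → F3.

F3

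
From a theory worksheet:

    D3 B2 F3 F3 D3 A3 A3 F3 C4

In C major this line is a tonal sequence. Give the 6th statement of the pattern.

G4 E4 B4

With a 3-note motive the entries are D3, F3, A3, each up a 3rd from the previous.
Continuing the starts: C4 → E4 → G4.
From G4 the diatonic shape gives G4 E4 B4.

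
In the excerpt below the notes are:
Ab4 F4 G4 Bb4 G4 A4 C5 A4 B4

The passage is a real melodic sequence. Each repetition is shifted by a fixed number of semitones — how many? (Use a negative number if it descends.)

2

With a 3-note motive the entries are Ab4, Bb4, C5, each up a 2nd from the previous.
Ab4→Bb4 is 70 − 68 = 2 semitones.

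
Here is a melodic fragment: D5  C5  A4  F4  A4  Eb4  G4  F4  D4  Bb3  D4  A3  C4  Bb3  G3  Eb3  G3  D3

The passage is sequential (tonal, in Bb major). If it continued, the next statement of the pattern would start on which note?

F3

With a 6-note motive the entries are D5, G4, C4, each down a 5th from the previous.
The next head, down a 5th from C4, is F3.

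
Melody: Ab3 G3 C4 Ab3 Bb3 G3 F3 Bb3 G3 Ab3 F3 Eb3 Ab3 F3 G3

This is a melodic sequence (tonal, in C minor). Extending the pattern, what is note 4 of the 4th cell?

Grouping in 5s, the 4th note of each cell is Ab3, G3, F3.
From F3, down a 2nd gives Eb3.

Eb3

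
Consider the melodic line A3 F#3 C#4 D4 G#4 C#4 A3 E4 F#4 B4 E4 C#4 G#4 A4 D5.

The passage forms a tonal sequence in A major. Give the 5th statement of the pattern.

The 5-note cells begin on A3, C#4, E4 — each up a 3rd from the last.
Extending up a 3rd: G#4 → B4.
From B4 the diatonic shape gives B4 G#4 D5 E5 A5.

B4 G#4 D5 E5 A5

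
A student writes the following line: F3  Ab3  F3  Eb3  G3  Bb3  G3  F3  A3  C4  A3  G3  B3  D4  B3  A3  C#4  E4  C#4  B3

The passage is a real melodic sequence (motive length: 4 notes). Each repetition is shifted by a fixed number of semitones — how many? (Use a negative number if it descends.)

2

The 4-note cells begin on F3, G3, A3, B3, C#4 — each up a 2nd from the last.
F3 to G3 spans +2 semitones.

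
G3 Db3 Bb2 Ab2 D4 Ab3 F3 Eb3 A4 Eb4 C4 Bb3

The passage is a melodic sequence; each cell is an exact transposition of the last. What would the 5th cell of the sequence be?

Unit = 4 notes; the statements start on G3, D4, A4, moving up a 5th each time.
Continuing the starts: E5 → B5.
From B5 the exact shape gives B5 F5 D5 C5.

B5 F5 D5 C5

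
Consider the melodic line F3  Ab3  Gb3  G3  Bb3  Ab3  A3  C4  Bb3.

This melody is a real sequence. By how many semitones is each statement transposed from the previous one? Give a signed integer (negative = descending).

Unit = 3 notes; the statements start on F3, G3, A3, moving up a 2nd each time.
Counting half-steps from F3 to G3: 2.

2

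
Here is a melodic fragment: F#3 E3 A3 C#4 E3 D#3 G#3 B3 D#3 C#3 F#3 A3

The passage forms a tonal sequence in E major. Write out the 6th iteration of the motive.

Unit = 4 notes; the statements start on F#3, E3, D#3, moving down a 2nd each time.
Extending down a 2nd: C#3 → B2 → A2.
So cell 6 is A2 G#2 C#3 E3.

A2 G#2 C#3 E3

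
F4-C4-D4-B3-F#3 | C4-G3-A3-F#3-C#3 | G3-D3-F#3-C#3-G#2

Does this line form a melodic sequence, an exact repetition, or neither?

Note 3 of cell 3 is F#3; if this were a sequence it would be E3. No unit length gives a consistent transposition pattern.

neither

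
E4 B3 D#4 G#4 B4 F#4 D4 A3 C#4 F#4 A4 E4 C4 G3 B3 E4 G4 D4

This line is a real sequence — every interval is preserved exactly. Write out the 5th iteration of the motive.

Ab3 Eb3 G3 C4 Eb4 Bb3

Unit = 6 notes; the statements start on E4, D4, C4, moving down a 2nd each time.
Extending down a 2nd: Bb3 → Ab3.
From Ab3 the exact shape gives Ab3 Eb3 G3 C4 Eb4 Bb3.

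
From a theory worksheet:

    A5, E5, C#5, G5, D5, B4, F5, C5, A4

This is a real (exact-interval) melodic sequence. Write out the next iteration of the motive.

The 3-note cells begin on A5, G5, F5 — each down a 2nd from the last.
Statement 4 starts on Eb5 and keeps the same exact contour: Eb5 Bb4 G4.

Eb5 Bb4 G4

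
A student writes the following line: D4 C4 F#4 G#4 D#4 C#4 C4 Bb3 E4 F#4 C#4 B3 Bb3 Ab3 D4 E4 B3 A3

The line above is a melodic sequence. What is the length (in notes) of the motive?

There are 18 notes; a 6-note unit gives 3 cells:
D4 C4 F#4 G#4 D#4 C#4 | C4 Bb3 E4 F#4 C#4 B3 | Bb3 Ab3 D4 E4 B3 A3
That's a consistent down a 2nd shift per cell, and no other grouping gives one.

6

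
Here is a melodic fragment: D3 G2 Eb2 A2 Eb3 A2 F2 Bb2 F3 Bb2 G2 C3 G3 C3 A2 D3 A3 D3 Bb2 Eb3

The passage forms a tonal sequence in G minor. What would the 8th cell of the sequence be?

D4 G3 Eb3 A3

The 4-note cells begin on D3, Eb3, F3, G3, A3 — each up a 2nd from the last.
Carrying on: Bb3 → C4 → D4.
So cell 8 is D4 G3 Eb3 A3.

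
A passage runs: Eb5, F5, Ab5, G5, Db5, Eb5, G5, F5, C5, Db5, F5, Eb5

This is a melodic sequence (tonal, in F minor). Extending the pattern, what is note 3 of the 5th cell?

Db5

With 4-note cells, note 3 of each statement runs Ab5, G5, F5.
Carrying that down a 2nd forward: Eb5 → Db5.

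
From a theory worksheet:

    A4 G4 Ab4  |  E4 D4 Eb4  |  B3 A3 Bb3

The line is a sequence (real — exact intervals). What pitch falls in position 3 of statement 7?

The unit is 3 notes. Position-3 pitches of the 3 shown cells: Ab4, Eb4, Bb3.
Carrying that down a 4th forward: F3 → C3 → G2 → D2.

D2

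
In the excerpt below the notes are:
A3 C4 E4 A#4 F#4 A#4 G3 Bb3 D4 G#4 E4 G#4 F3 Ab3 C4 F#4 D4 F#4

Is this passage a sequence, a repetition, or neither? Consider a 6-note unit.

Each 6-note cell is the previous one transposed down a 2nd.

sequence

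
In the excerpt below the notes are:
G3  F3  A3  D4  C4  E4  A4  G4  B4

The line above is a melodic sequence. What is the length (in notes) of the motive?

3

Try groups of 3 (3 cells in 9 notes):
G3 F3 A3 | D4 C4 E4 | A4 G4 B4
Every group is a transposition up a 5th of the one before; no shorter unit works.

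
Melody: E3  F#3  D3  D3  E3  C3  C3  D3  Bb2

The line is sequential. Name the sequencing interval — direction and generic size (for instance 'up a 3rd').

down a 2nd

Taking 3-note groups, the heads are E3, D3, C3: the pattern moves down a 2nd.
E3 to D3 is down a 2nd.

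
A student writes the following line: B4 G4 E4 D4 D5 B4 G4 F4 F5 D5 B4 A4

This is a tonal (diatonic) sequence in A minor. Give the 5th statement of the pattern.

The 4-note cells begin on B4, D5, F5 — each up a 3rd from the last.
Extending up a 3rd: A5 → C6.
So cell 5 is C6 A5 F5 E5.

C6 A5 F5 E5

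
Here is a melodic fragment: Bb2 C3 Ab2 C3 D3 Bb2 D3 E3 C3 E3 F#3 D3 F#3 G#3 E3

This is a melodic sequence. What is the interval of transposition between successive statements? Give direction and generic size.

The 3-note cells begin on Bb2, C3, D3, E3, F#3 — each up a 2nd from the last.
Bb2 to C3 is up a 2nd.

up a 2nd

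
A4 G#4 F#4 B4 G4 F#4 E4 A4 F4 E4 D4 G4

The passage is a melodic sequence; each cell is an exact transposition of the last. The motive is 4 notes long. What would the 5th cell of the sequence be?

Db4 C4 Bb3 Eb4

The 4-note cells begin on A4, G4, F4 — each down a 2nd from the last.
Carrying on: Eb4 → Db4.
From Db4 the exact shape gives Db4 C4 Bb3 Eb4.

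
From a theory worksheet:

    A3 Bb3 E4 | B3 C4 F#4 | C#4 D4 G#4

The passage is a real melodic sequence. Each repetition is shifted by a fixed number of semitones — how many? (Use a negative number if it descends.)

Unit = 3 notes; the statements start on A3, B3, C#4, moving up a 2nd each time.
Counting half-steps from A3 to B3: 2.

2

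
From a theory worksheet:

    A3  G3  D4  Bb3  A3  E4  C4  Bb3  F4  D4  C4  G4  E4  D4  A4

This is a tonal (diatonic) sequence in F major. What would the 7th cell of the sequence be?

G4 F4 C5

Taking 3-note groups, the heads are A3, Bb3, C4, D4, E4: the pattern moves up a 2nd.
Carrying on: F4 → G4.
So cell 7 is G4 F4 C5.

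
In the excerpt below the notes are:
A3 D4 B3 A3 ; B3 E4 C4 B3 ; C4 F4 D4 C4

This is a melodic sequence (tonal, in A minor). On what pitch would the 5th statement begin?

E4

With a 4-note motive the entries are A3, B3, C4, each up a 2nd from the previous.
Extending the heads up a 2nd: D4 → E4.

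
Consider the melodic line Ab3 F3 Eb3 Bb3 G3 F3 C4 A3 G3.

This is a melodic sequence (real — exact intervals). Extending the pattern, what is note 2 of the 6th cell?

D#4

The unit is 3 notes. Position-2 pitches of the 3 shown cells: F3, G3, A3.
Carrying that up a 2nd forward: B3 → C#4 → D#4.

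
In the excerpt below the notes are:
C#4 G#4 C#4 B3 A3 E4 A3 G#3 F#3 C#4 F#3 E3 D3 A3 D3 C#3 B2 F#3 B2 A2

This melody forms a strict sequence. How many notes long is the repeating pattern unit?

4

Try groups of 4 (5 cells in 20 notes):
C#4 G#4 C#4 B3 | A3 E4 A3 G#3 | F#3 C#4 F#3 E3 | D3 A3 D3 C#3 | B2 F#3 B2 A2
That's a consistent down a 3rd shift per cell, and no other grouping gives one.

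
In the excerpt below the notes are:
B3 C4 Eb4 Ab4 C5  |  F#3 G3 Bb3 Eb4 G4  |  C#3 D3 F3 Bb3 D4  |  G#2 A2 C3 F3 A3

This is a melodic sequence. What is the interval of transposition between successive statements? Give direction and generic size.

The 5-note cells begin on B3, F#3, C#3, G#2 — each down a 4th from the last.
B3 to F#3 is down a 4th.

down a 4th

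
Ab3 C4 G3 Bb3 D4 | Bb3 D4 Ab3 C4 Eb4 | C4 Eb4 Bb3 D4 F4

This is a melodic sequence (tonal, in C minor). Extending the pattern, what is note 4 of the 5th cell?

F4

With 5-note cells, note 4 of each statement runs Bb3, C4, D4.
Each moves up a 2nd. Continuing: Eb4 → F4.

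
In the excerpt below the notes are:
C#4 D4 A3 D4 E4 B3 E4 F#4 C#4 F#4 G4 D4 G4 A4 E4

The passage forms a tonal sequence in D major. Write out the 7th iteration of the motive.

B4 C#5 G4

Unit = 3 notes; the statements start on C#4, D4, E4, F#4, G4, moving up a 2nd each time.
Carrying on: A4 → B4.
Statement 7 starts on B4 and keeps the same diatonic contour: B4 C#5 G4.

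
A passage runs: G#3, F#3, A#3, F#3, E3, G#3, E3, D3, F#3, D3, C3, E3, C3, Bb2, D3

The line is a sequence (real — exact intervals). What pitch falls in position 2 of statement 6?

With 3-note cells, note 2 of each statement runs F#3, E3, D3, C3, Bb2.
From Bb2, down a 2nd gives Ab2.

Ab2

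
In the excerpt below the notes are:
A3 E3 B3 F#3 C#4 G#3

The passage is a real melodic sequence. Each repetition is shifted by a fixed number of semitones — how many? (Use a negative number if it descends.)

2

Unit = 2 notes; the statements start on A3, B3, C#4, moving up a 2nd each time.
Counting half-steps from A3 to B3: 2.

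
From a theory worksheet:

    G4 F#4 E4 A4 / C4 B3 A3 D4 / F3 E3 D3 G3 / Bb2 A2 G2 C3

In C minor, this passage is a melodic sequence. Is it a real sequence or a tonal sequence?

real

Each cell has the same semitone pattern (-1, -2, 5) — intervals are preserved exactly.
And F#4 lies outside C minor, so the sequence is real rather than tonal.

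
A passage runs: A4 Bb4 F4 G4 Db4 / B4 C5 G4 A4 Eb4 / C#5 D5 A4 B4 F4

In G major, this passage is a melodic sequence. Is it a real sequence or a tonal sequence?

Each cell has the same semitone pattern (1, -5, 2, -6) — intervals are preserved exactly.
And Bb4 lies outside G major, so the sequence is real rather than tonal.

real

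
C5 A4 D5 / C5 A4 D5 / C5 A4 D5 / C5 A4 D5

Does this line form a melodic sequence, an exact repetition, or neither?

repetition

Each 3-note cell is identical (C5 A4 D5), restated at the same pitch.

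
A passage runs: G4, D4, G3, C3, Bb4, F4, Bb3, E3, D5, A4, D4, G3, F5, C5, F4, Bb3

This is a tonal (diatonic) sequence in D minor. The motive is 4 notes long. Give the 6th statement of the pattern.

With a 4-note motive the entries are G4, Bb4, D5, F5, each up a 3rd from the previous.
Extending up a 3rd: A5 → C6.
From C6 the diatonic shape gives C6 G5 C5 F4.

C6 G5 C5 F4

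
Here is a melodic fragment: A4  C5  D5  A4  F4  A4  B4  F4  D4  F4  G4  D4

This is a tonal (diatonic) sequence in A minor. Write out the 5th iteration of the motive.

G3 B3 C4 G3

The 4-note cells begin on A4, F4, D4 — each down a 3rd from the last.
Carrying on: B3 → G3.
From G3 the diatonic shape gives G3 B3 C4 G3.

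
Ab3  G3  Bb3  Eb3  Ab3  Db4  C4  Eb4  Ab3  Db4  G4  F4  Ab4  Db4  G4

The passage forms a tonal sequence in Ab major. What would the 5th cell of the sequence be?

F5 Eb5 G5 C5 F5

With a 5-note motive the entries are Ab3, Db4, G4, each up a 4th from the previous.
Carrying on: C5 → F5.
From F5 the diatonic shape gives F5 Eb5 G5 C5 F5.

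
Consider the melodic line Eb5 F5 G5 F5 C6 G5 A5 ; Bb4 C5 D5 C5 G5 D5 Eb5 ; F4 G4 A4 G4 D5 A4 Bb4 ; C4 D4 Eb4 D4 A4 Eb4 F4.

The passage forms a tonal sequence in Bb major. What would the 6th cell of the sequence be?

Taking 7-note groups, the heads are Eb5, Bb4, F4, C4: the pattern moves down a 4th.
Extending down a 4th: G3 → D3.
So cell 6 is D3 Eb3 F3 Eb3 Bb3 F3 G3.

D3 Eb3 F3 Eb3 Bb3 F3 G3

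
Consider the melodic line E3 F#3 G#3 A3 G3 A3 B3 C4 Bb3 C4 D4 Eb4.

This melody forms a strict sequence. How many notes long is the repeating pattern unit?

12 notes total. Splitting into 3 groups of 4:
E3 F#3 G#3 A3 | G3 A3 B3 C4 | Bb3 C4 D4 Eb4
Each cell is the previous one up a 3rd — so the unit is 4 notes.

4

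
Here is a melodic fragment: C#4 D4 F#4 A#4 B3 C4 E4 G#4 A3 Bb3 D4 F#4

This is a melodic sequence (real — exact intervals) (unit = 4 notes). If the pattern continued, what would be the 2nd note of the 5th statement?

Gb3

With 4-note cells, note 2 of each statement runs D4, C4, Bb3.
Carrying that down a 2nd forward: Ab3 → Gb3.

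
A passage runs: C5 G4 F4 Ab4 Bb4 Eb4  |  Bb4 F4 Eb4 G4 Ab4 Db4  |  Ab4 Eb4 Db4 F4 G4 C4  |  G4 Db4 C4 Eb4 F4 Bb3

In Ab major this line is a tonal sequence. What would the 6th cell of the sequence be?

Eb4 Bb3 Ab3 C4 Db4 G3

The 6-note cells begin on C5, Bb4, Ab4, G4 — each down a 2nd from the last.
Continuing the starts: F4 → Eb4.
From Eb4 the diatonic shape gives Eb4 Bb3 Ab3 C4 Db4 G3.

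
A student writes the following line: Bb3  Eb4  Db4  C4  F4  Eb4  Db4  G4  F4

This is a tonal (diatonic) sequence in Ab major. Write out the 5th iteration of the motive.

Unit = 3 notes; the statements start on Bb3, C4, Db4, moving up a 2nd each time.
Carrying on: Eb4 → F4.
So cell 5 is F4 Bb4 Ab4.

F4 Bb4 Ab4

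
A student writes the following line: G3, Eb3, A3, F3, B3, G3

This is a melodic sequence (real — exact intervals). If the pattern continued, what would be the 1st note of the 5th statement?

D#4

The unit is 2 notes. Position-1 pitches of the 3 shown cells: G3, A3, B3.
Extending up a 2nd: C#4 → D#4.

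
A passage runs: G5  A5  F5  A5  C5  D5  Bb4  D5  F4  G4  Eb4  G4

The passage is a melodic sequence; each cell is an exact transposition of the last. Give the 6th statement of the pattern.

With a 4-note motive the entries are G5, C5, F4, each down a 5th from the previous.
Extending down a 5th: Bb3 → Eb3 → Ab2.
From Ab2 the exact shape gives Ab2 Bb2 Gb2 Bb2.

Ab2 Bb2 Gb2 Bb2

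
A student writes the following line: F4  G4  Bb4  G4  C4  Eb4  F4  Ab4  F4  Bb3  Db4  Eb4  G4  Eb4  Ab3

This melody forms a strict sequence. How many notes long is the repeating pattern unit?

5

15 notes total. Splitting into 3 groups of 5:
F4 G4 Bb4 G4 C4 | Eb4 F4 Ab4 F4 Bb3 | Db4 Eb4 G4 Eb4 Ab3
Every group is a transposition down a 2nd of the one before; no shorter unit works.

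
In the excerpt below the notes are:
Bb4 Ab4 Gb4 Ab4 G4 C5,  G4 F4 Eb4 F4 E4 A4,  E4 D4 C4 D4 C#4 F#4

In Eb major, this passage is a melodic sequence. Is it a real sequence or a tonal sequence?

Each cell has the same semitone pattern (-2, -2, 2, -1, 5) — intervals are preserved exactly.
And Gb4 lies outside Eb major, so the sequence is real rather than tonal.

real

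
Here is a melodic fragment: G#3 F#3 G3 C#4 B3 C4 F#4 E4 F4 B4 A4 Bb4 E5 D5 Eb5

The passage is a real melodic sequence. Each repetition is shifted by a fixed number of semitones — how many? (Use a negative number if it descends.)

The 3-note cells begin on G#3, C#4, F#4, B4, E5 — each up a 4th from the last.
Counting half-steps from G#3 to C#4: 5.

5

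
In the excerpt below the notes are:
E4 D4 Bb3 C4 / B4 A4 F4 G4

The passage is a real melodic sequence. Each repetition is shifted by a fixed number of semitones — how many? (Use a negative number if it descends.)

7

Unit = 4 notes; the statements start on E4, B4, moving up a 5th each time.
E4 to B4 spans +7 semitones.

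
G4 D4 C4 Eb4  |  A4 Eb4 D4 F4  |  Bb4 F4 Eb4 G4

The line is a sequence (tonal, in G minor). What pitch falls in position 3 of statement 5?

The unit is 4 notes. Position-3 pitches of the 3 shown cells: C4, D4, Eb4.
Extending up a 2nd: F4 → G4.

G4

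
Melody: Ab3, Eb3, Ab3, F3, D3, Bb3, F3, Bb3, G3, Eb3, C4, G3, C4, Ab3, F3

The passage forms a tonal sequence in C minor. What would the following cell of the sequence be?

With a 5-note motive the entries are Ab3, Bb3, C4, each up a 2nd from the previous.
So cell 4 is D4 Ab3 D4 Bb3 G3.

D4 Ab3 D4 Bb3 G3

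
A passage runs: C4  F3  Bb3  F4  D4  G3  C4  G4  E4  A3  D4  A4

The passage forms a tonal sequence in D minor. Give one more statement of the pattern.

F4 Bb3 E4 Bb4

The 4-note cells begin on C4, D4, E4 — each up a 2nd from the last.
Statement 4 starts on F4 and keeps the same diatonic contour: F4 Bb3 E4 Bb4.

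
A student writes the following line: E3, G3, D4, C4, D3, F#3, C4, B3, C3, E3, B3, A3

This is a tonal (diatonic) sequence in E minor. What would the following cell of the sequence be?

B2 D3 A3 G3

With a 4-note motive the entries are E3, D3, C3, each down a 2nd from the previous.
Statement 4 starts on B2 and keeps the same diatonic contour: B2 D3 A3 G3.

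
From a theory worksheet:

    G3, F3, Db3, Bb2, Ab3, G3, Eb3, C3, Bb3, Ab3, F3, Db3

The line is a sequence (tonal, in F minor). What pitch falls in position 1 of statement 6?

The unit is 4 notes. Position-1 pitches of the 3 shown cells: G3, Ab3, Bb3.
Carrying that up a 2nd forward: C4 → Db4 → Eb4.

Eb4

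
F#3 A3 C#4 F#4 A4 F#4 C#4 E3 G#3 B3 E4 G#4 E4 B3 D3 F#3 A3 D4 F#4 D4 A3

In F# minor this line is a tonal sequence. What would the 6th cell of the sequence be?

A2 C#3 E3 A3 C#4 A3 E3

Taking 7-note groups, the heads are F#3, E3, D3: the pattern moves down a 2nd.
Continuing the starts: C#3 → B2 → A2.
So cell 6 is A2 C#3 E3 A3 C#4 A3 E3.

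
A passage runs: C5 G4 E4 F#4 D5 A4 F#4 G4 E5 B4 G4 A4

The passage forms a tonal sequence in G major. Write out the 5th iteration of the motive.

G5 D5 B4 C5

The 4-note cells begin on C5, D5, E5 — each up a 2nd from the last.
Continuing the starts: F#5 → G5.
From G5 the diatonic shape gives G5 D5 B4 C5.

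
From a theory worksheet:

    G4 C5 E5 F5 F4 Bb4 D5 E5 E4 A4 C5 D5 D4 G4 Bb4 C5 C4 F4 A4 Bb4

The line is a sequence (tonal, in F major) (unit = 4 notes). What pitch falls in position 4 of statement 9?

With 4-note cells, note 4 of each statement runs F5, E5, D5, C5, Bb4.
Carrying that down a 2nd forward: A4 → G4 → F4 → E4.

E4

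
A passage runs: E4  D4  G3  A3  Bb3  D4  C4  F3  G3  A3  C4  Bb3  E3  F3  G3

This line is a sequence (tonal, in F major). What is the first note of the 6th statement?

With a 5-note motive the entries are E4, D4, C4, each down a 2nd from the previous.
Continuing: Bb3 → A3 → G3. Statement 6 starts on G3.

G3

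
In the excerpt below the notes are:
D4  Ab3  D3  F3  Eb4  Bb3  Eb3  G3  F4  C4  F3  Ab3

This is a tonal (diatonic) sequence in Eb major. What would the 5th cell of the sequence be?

The 4-note cells begin on D4, Eb4, F4 — each up a 2nd from the last.
Continuing the starts: G4 → Ab4.
From Ab4 the diatonic shape gives Ab4 Eb4 Ab3 C4.

Ab4 Eb4 Ab3 C4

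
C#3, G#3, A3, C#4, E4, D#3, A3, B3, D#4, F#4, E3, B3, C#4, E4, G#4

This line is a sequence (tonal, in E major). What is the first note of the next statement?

F#3

The 5-note cells begin on C#3, D#3, E3 — each up a 2nd from the last.
One more step up a 2nd gives F#3.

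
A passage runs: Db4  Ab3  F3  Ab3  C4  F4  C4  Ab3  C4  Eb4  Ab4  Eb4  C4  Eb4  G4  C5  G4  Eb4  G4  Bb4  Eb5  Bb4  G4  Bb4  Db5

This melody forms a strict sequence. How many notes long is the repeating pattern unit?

25 notes total. Splitting into 5 groups of 5:
Db4 Ab3 F3 Ab3 C4 | F4 C4 Ab3 C4 Eb4 | Ab4 Eb4 C4 Eb4 G4 | C5 G4 Eb4 G4 Bb4 | Eb5 Bb4 G4 Bb4 Db5
Every group is a transposition up a 3rd of the one before; no shorter unit works.

5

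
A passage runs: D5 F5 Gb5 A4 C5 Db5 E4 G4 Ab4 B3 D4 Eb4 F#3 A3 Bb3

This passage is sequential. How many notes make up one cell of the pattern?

3

15 notes total. Splitting into 5 groups of 3:
D5 F5 Gb5 | A4 C5 Db5 | E4 G4 Ab4 | B3 D4 Eb4 | F#3 A3 Bb3
That's a consistent down a 4th shift per cell, and no other grouping gives one.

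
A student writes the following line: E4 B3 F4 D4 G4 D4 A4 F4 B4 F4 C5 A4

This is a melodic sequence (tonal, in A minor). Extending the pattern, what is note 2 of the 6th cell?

Grouping in 4s, the 2nd note of each cell is B3, D4, F4.
Each moves up a 3rd. Continuing: A4 → C5 → E5.

E5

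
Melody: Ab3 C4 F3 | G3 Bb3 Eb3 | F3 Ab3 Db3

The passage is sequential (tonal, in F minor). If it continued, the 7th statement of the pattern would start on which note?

Bb2

Unit = 3 notes; the statements start on Ab3, G3, F3, moving down a 2nd each time.
Continuing: Eb3 → Db3 → C3 → Bb2. Statement 7 starts on Bb2.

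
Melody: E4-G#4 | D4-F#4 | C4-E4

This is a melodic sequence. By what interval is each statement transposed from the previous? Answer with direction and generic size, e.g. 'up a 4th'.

Taking 2-note groups, the heads are E4, D4, C4: the pattern moves down a 2nd.
E4 to D4 is down a 2nd.

down a 2nd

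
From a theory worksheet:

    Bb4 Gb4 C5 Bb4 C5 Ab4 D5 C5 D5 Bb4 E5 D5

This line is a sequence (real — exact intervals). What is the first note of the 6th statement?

G#5

Unit = 4 notes; the statements start on Bb4, C5, D5, moving up a 2nd each time.
Extending the heads up a 2nd: E5 → F#5 → G#5.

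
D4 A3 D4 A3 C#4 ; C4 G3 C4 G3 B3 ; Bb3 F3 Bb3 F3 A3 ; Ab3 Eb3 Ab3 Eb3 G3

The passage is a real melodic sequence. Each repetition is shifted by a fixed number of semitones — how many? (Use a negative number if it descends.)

-2

Unit = 5 notes; the statements start on D4, C4, Bb3, Ab3, moving down a 2nd each time.
D4→C4 is 60 − 62 = -2 semitones.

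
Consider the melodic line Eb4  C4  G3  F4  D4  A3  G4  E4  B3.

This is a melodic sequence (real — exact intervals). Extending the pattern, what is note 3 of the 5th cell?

D#4

The unit is 3 notes. Position-3 pitches of the 3 shown cells: G3, A3, B3.
Extending up a 2nd: C#4 → D#4.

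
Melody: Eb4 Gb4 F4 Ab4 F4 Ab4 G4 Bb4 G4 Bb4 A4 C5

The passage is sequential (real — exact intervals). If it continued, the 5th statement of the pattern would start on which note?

B4

With a 4-note motive the entries are Eb4, F4, G4, each up a 2nd from the previous.
Extending the heads up a 2nd: A4 → B4.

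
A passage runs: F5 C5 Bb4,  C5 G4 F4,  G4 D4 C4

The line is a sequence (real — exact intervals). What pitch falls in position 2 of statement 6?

The unit is 3 notes. Position-2 pitches of the 3 shown cells: C5, G4, D4.
Carrying that down a 4th forward: A3 → E3 → B2.

B2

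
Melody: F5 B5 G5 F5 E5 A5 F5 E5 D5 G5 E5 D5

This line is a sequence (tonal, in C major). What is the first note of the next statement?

C5

The 4-note cells begin on F5, E5, D5 — each down a 2nd from the last.
One more step down a 2nd gives C5.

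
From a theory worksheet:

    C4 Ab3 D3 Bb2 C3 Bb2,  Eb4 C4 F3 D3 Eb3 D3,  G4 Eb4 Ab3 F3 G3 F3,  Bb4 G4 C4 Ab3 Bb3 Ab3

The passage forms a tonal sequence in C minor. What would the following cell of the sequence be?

Taking 6-note groups, the heads are C4, Eb4, G4, Bb4: the pattern moves up a 3rd.
So cell 5 is D5 Bb4 Eb4 C4 D4 C4.

D5 Bb4 Eb4 C4 D4 C4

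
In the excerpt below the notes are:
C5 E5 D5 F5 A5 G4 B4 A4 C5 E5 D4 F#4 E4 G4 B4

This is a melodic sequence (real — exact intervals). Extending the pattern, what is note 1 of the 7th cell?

F#2

With 5-note cells, note 1 of each statement runs C5, G4, D4.
Carrying that down a 4th forward: A3 → E3 → B2 → F#2.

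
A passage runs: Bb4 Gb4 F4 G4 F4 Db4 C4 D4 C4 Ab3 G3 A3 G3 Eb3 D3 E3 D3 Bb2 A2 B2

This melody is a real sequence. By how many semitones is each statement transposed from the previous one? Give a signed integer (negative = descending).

-5

The 4-note cells begin on Bb4, F4, C4, G3, D3 — each down a 4th from the last.
Counting half-steps from Bb4 to F4: -5.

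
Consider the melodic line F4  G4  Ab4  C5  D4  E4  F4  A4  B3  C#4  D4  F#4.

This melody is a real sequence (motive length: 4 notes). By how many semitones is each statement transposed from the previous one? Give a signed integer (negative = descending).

With a 4-note motive the entries are F4, D4, B3, each down a 3rd from the previous.
F4 to D4 spans -3 semitones.

-3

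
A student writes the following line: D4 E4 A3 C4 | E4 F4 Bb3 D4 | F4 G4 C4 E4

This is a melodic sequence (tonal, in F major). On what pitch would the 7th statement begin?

Taking 4-note groups, the heads are D4, E4, F4: the pattern moves up a 2nd.
Extending the heads up a 2nd: G4 → A4 → Bb4 → C5.

C5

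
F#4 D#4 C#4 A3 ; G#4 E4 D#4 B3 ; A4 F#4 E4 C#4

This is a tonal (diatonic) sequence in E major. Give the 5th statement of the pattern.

The 4-note cells begin on F#4, G#4, A4 — each up a 2nd from the last.
Carrying on: B4 → C#5.
From C#5 the diatonic shape gives C#5 A4 G#4 E4.

C#5 A4 G#4 E4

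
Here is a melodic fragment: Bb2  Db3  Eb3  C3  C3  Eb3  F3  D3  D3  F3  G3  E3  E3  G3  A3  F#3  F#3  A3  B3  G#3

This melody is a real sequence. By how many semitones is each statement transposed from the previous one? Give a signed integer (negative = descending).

2

Unit = 4 notes; the statements start on Bb2, C3, D3, E3, F#3, moving up a 2nd each time.
Bb2→C3 is 48 − 46 = 2 semitones.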